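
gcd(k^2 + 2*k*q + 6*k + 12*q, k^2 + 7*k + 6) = k + 6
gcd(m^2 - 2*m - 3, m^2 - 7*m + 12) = m - 3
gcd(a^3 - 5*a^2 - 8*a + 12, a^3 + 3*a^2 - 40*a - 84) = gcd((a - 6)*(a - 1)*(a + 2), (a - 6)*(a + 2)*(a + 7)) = a^2 - 4*a - 12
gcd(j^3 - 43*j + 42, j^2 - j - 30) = j - 6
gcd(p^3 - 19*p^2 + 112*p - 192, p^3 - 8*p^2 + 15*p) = p - 3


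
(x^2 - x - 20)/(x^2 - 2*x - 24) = (x - 5)/(x - 6)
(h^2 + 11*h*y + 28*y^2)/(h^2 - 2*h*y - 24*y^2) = (-h - 7*y)/(-h + 6*y)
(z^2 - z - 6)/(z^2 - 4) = (z - 3)/(z - 2)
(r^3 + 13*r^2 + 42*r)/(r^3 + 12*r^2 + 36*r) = (r + 7)/(r + 6)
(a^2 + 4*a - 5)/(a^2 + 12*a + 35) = (a - 1)/(a + 7)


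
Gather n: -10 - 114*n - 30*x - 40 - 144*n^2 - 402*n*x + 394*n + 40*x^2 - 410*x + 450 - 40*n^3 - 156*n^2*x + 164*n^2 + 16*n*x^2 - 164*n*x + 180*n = -40*n^3 + n^2*(20 - 156*x) + n*(16*x^2 - 566*x + 460) + 40*x^2 - 440*x + 400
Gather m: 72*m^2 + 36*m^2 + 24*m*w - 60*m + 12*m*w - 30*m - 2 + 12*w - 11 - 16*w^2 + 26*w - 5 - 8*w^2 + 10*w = 108*m^2 + m*(36*w - 90) - 24*w^2 + 48*w - 18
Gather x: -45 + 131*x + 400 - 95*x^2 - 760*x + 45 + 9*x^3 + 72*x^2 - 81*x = 9*x^3 - 23*x^2 - 710*x + 400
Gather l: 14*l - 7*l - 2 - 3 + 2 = 7*l - 3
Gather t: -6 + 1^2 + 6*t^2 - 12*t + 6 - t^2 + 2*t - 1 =5*t^2 - 10*t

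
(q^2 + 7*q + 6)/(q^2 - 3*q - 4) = (q + 6)/(q - 4)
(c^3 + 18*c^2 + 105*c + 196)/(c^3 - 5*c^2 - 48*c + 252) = (c^2 + 11*c + 28)/(c^2 - 12*c + 36)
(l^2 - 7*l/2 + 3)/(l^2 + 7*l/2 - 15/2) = (l - 2)/(l + 5)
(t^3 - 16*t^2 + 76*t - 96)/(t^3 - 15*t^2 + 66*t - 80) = (t - 6)/(t - 5)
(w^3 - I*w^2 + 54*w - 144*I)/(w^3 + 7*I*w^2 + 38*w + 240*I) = (w - 3*I)/(w + 5*I)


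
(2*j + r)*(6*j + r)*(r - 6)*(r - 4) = 12*j^2*r^2 - 120*j^2*r + 288*j^2 + 8*j*r^3 - 80*j*r^2 + 192*j*r + r^4 - 10*r^3 + 24*r^2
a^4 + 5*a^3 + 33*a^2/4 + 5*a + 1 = (a + 1/2)^2*(a + 2)^2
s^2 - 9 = (s - 3)*(s + 3)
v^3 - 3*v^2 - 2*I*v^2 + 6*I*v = v*(v - 3)*(v - 2*I)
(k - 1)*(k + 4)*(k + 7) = k^3 + 10*k^2 + 17*k - 28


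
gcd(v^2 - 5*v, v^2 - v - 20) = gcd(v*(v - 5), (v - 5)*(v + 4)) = v - 5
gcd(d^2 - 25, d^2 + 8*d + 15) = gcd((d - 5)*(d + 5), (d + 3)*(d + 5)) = d + 5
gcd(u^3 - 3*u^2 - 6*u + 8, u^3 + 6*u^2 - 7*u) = u - 1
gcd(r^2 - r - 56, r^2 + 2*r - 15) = 1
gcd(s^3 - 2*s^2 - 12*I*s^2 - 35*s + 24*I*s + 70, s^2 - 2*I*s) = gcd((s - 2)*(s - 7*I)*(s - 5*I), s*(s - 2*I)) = 1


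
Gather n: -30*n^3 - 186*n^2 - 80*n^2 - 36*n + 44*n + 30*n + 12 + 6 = -30*n^3 - 266*n^2 + 38*n + 18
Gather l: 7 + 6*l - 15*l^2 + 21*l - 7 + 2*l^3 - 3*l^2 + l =2*l^3 - 18*l^2 + 28*l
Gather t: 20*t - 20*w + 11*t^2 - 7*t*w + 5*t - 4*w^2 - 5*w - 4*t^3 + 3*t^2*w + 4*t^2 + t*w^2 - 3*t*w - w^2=-4*t^3 + t^2*(3*w + 15) + t*(w^2 - 10*w + 25) - 5*w^2 - 25*w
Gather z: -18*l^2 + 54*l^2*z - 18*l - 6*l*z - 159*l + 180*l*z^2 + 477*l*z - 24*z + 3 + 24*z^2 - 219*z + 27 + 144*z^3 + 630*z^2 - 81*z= -18*l^2 - 177*l + 144*z^3 + z^2*(180*l + 654) + z*(54*l^2 + 471*l - 324) + 30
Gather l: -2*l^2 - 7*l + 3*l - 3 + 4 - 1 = -2*l^2 - 4*l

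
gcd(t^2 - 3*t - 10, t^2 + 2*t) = t + 2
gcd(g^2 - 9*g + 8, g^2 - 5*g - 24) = g - 8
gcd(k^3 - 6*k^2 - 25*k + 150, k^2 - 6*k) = k - 6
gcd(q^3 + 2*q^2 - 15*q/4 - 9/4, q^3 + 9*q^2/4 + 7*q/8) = q + 1/2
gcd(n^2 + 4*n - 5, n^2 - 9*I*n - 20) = 1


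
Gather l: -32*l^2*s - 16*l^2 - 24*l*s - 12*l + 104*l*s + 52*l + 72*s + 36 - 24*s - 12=l^2*(-32*s - 16) + l*(80*s + 40) + 48*s + 24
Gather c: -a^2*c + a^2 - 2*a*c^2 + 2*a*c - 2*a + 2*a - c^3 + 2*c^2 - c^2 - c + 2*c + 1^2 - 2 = a^2 - c^3 + c^2*(1 - 2*a) + c*(-a^2 + 2*a + 1) - 1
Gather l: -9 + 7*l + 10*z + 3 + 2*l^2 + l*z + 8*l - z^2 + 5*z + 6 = 2*l^2 + l*(z + 15) - z^2 + 15*z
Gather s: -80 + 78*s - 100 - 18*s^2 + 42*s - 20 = -18*s^2 + 120*s - 200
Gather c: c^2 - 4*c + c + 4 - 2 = c^2 - 3*c + 2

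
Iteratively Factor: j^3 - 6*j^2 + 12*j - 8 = (j - 2)*(j^2 - 4*j + 4) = (j - 2)^2*(j - 2)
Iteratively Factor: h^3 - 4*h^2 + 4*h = (h - 2)*(h^2 - 2*h) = (h - 2)^2*(h)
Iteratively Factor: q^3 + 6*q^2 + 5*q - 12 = (q + 3)*(q^2 + 3*q - 4) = (q - 1)*(q + 3)*(q + 4)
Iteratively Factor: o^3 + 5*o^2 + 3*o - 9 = (o + 3)*(o^2 + 2*o - 3) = (o + 3)^2*(o - 1)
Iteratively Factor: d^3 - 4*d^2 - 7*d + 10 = (d - 5)*(d^2 + d - 2) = (d - 5)*(d - 1)*(d + 2)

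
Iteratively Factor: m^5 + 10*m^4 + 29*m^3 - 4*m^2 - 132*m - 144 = (m + 3)*(m^4 + 7*m^3 + 8*m^2 - 28*m - 48) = (m + 2)*(m + 3)*(m^3 + 5*m^2 - 2*m - 24) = (m - 2)*(m + 2)*(m + 3)*(m^2 + 7*m + 12) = (m - 2)*(m + 2)*(m + 3)^2*(m + 4)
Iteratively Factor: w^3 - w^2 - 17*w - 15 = (w + 1)*(w^2 - 2*w - 15) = (w - 5)*(w + 1)*(w + 3)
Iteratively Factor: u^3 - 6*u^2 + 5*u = (u - 5)*(u^2 - u) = u*(u - 5)*(u - 1)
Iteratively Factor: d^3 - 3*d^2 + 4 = (d - 2)*(d^2 - d - 2) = (d - 2)*(d + 1)*(d - 2)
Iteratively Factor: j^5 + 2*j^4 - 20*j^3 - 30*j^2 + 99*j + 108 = (j + 3)*(j^4 - j^3 - 17*j^2 + 21*j + 36) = (j + 1)*(j + 3)*(j^3 - 2*j^2 - 15*j + 36) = (j - 3)*(j + 1)*(j + 3)*(j^2 + j - 12) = (j - 3)*(j + 1)*(j + 3)*(j + 4)*(j - 3)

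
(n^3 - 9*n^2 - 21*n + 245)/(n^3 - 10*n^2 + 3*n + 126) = (n^2 - 2*n - 35)/(n^2 - 3*n - 18)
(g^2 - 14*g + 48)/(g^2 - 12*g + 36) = (g - 8)/(g - 6)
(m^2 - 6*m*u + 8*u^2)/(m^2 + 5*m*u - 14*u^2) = (m - 4*u)/(m + 7*u)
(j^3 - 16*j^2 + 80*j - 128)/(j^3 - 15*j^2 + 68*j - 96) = (j - 4)/(j - 3)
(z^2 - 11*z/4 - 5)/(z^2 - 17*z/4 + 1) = (4*z + 5)/(4*z - 1)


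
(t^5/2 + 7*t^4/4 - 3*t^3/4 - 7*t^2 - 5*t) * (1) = t^5/2 + 7*t^4/4 - 3*t^3/4 - 7*t^2 - 5*t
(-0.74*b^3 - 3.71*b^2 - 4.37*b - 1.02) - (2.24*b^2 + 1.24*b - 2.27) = -0.74*b^3 - 5.95*b^2 - 5.61*b + 1.25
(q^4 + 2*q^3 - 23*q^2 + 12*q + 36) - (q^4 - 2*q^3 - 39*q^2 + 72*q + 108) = 4*q^3 + 16*q^2 - 60*q - 72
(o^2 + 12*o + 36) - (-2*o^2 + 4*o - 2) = 3*o^2 + 8*o + 38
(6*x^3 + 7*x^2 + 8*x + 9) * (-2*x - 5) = -12*x^4 - 44*x^3 - 51*x^2 - 58*x - 45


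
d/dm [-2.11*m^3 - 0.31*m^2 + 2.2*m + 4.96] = -6.33*m^2 - 0.62*m + 2.2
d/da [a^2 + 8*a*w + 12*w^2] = 2*a + 8*w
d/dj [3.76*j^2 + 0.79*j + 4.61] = 7.52*j + 0.79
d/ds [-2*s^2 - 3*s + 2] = -4*s - 3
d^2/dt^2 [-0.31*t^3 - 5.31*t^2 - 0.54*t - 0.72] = -1.86*t - 10.62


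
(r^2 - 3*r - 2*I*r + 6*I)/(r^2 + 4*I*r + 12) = (r - 3)/(r + 6*I)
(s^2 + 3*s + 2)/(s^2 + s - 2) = (s + 1)/(s - 1)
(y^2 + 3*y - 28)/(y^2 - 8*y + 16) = (y + 7)/(y - 4)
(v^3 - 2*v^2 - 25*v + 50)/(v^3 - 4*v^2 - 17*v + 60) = (v^2 + 3*v - 10)/(v^2 + v - 12)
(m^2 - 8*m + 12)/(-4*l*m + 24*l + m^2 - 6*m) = (2 - m)/(4*l - m)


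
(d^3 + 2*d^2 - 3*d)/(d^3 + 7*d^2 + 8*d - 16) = d*(d + 3)/(d^2 + 8*d + 16)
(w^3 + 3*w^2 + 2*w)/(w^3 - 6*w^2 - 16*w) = (w + 1)/(w - 8)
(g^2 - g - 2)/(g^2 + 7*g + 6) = (g - 2)/(g + 6)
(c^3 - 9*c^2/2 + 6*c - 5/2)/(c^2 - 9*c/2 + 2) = (2*c^3 - 9*c^2 + 12*c - 5)/(2*c^2 - 9*c + 4)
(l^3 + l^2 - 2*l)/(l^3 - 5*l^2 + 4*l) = (l + 2)/(l - 4)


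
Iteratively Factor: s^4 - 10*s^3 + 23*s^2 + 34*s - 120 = (s - 4)*(s^3 - 6*s^2 - s + 30) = (s - 5)*(s - 4)*(s^2 - s - 6) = (s - 5)*(s - 4)*(s - 3)*(s + 2)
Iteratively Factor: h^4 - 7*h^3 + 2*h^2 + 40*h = (h - 4)*(h^3 - 3*h^2 - 10*h) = h*(h - 4)*(h^2 - 3*h - 10) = h*(h - 4)*(h + 2)*(h - 5)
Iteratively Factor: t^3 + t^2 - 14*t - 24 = (t + 3)*(t^2 - 2*t - 8) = (t + 2)*(t + 3)*(t - 4)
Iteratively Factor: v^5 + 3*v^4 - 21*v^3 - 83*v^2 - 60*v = (v)*(v^4 + 3*v^3 - 21*v^2 - 83*v - 60) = v*(v + 3)*(v^3 - 21*v - 20) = v*(v + 3)*(v + 4)*(v^2 - 4*v - 5) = v*(v - 5)*(v + 3)*(v + 4)*(v + 1)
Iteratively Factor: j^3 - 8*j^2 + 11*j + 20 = (j - 4)*(j^2 - 4*j - 5) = (j - 5)*(j - 4)*(j + 1)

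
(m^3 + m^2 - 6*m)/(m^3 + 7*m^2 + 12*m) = (m - 2)/(m + 4)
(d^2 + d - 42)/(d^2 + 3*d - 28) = (d - 6)/(d - 4)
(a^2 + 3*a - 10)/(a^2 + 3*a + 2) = (a^2 + 3*a - 10)/(a^2 + 3*a + 2)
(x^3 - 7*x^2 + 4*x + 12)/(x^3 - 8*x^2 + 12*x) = (x + 1)/x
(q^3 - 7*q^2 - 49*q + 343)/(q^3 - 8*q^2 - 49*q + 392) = (q - 7)/(q - 8)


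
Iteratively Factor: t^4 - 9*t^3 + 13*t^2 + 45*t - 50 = (t - 5)*(t^3 - 4*t^2 - 7*t + 10) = (t - 5)^2*(t^2 + t - 2) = (t - 5)^2*(t + 2)*(t - 1)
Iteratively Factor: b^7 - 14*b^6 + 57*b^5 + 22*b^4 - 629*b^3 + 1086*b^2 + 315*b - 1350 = (b - 3)*(b^6 - 11*b^5 + 24*b^4 + 94*b^3 - 347*b^2 + 45*b + 450) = (b - 5)*(b - 3)*(b^5 - 6*b^4 - 6*b^3 + 64*b^2 - 27*b - 90) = (b - 5)*(b - 3)*(b + 3)*(b^4 - 9*b^3 + 21*b^2 + b - 30) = (b - 5)*(b - 3)*(b + 1)*(b + 3)*(b^3 - 10*b^2 + 31*b - 30) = (b - 5)*(b - 3)^2*(b + 1)*(b + 3)*(b^2 - 7*b + 10) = (b - 5)*(b - 3)^2*(b - 2)*(b + 1)*(b + 3)*(b - 5)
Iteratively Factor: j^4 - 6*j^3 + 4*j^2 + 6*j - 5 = (j - 5)*(j^3 - j^2 - j + 1) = (j - 5)*(j + 1)*(j^2 - 2*j + 1) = (j - 5)*(j - 1)*(j + 1)*(j - 1)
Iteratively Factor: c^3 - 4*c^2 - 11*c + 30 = (c - 5)*(c^2 + c - 6) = (c - 5)*(c + 3)*(c - 2)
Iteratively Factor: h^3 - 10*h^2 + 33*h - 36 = (h - 3)*(h^2 - 7*h + 12) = (h - 3)^2*(h - 4)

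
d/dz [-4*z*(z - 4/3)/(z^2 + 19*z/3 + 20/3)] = 4*(-69*z^2 - 120*z + 80)/(9*z^4 + 114*z^3 + 481*z^2 + 760*z + 400)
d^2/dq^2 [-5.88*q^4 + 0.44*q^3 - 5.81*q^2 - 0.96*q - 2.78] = -70.56*q^2 + 2.64*q - 11.62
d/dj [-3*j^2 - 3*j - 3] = -6*j - 3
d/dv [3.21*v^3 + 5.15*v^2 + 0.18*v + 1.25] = 9.63*v^2 + 10.3*v + 0.18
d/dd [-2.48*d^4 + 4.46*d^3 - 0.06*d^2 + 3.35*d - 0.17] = -9.92*d^3 + 13.38*d^2 - 0.12*d + 3.35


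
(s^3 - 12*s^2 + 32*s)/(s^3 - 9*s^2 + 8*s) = (s - 4)/(s - 1)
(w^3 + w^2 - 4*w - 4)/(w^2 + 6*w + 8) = (w^2 - w - 2)/(w + 4)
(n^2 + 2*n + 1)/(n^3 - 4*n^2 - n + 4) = (n + 1)/(n^2 - 5*n + 4)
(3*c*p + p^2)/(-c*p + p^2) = (3*c + p)/(-c + p)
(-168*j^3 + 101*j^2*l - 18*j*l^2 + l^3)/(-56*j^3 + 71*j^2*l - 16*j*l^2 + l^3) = (3*j - l)/(j - l)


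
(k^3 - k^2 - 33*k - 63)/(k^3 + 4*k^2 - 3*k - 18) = (k - 7)/(k - 2)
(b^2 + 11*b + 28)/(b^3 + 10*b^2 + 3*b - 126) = (b + 4)/(b^2 + 3*b - 18)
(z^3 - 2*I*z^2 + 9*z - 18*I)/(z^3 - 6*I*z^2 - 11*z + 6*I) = (z + 3*I)/(z - I)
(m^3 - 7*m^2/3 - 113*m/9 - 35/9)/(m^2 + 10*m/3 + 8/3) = (9*m^3 - 21*m^2 - 113*m - 35)/(3*(3*m^2 + 10*m + 8))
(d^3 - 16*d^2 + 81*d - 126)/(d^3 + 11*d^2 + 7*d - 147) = (d^2 - 13*d + 42)/(d^2 + 14*d + 49)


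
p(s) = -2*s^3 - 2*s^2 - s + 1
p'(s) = -6*s^2 - 4*s - 1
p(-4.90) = 193.18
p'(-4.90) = -125.46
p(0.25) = 0.59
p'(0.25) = -2.38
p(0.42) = 0.08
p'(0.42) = -3.74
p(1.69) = -16.06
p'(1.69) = -24.90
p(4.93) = -292.19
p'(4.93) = -166.55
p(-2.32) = 17.53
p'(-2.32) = -24.01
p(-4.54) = 151.47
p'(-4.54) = -106.51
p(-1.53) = 5.01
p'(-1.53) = -8.93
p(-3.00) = 40.00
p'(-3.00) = -43.00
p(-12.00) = 3181.00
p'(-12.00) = -817.00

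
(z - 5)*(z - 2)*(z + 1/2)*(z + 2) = z^4 - 9*z^3/2 - 13*z^2/2 + 18*z + 10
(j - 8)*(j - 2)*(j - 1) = j^3 - 11*j^2 + 26*j - 16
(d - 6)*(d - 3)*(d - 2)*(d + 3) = d^4 - 8*d^3 + 3*d^2 + 72*d - 108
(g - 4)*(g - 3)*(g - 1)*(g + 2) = g^4 - 6*g^3 + 3*g^2 + 26*g - 24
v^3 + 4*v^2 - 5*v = v*(v - 1)*(v + 5)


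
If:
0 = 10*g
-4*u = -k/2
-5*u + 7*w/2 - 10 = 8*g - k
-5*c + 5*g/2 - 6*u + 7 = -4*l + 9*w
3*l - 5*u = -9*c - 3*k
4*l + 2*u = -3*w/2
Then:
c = -11801/2837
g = 0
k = 49968/2837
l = -4155/2837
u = 6246/2837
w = 2752/2837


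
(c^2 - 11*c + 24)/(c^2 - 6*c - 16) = (c - 3)/(c + 2)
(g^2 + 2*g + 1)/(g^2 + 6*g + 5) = (g + 1)/(g + 5)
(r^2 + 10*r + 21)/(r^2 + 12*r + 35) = (r + 3)/(r + 5)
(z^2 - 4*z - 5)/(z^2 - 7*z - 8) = (z - 5)/(z - 8)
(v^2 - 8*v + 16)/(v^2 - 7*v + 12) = (v - 4)/(v - 3)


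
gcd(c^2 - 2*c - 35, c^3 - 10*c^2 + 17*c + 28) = c - 7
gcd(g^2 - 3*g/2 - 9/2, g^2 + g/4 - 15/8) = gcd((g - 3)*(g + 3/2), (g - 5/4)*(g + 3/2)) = g + 3/2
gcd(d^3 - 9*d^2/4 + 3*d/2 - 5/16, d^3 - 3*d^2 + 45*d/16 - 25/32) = d^2 - 7*d/4 + 5/8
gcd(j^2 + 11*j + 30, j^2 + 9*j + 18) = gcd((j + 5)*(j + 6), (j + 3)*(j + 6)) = j + 6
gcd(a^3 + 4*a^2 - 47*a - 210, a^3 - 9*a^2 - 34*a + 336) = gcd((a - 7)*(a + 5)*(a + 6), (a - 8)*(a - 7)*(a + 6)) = a^2 - a - 42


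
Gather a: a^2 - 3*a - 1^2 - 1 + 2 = a^2 - 3*a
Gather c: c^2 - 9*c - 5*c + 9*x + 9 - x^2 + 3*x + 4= c^2 - 14*c - x^2 + 12*x + 13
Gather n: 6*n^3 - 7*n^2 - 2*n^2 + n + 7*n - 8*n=6*n^3 - 9*n^2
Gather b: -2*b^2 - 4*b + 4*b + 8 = 8 - 2*b^2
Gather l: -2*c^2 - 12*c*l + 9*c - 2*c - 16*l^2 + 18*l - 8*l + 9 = -2*c^2 + 7*c - 16*l^2 + l*(10 - 12*c) + 9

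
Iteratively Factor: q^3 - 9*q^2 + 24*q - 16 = (q - 1)*(q^2 - 8*q + 16) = (q - 4)*(q - 1)*(q - 4)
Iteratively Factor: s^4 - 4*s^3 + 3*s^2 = (s - 1)*(s^3 - 3*s^2) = (s - 3)*(s - 1)*(s^2) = s*(s - 3)*(s - 1)*(s)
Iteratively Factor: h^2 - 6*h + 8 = (h - 4)*(h - 2)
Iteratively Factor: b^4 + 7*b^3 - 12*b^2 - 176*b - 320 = (b + 4)*(b^3 + 3*b^2 - 24*b - 80) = (b - 5)*(b + 4)*(b^2 + 8*b + 16) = (b - 5)*(b + 4)^2*(b + 4)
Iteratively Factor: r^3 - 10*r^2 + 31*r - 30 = (r - 3)*(r^2 - 7*r + 10) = (r - 3)*(r - 2)*(r - 5)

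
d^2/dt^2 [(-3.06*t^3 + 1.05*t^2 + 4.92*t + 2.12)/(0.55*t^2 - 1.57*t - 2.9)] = (-8.88178419700125e-16*t^5 + 7.105427357601e-15*t^4 - 20.056638*t^3 - 69.69678*t^2 - 118.30692*t - 9.92654399999999)/(0.166375*t^6 - 1.424775*t^5 + 1.435335*t^4 + 11.155007*t^3 - 7.56813*t^2 - 39.6111*t - 24.389)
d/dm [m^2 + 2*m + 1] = 2*m + 2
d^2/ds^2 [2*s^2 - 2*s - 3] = 4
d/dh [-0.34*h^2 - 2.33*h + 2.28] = -0.68*h - 2.33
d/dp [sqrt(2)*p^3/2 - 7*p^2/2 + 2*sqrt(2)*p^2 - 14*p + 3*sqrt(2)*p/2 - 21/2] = 3*sqrt(2)*p^2/2 - 7*p + 4*sqrt(2)*p - 14 + 3*sqrt(2)/2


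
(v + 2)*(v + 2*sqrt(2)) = v^2 + 2*v + 2*sqrt(2)*v + 4*sqrt(2)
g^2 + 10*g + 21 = (g + 3)*(g + 7)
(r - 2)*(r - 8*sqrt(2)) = r^2 - 8*sqrt(2)*r - 2*r + 16*sqrt(2)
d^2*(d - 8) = d^3 - 8*d^2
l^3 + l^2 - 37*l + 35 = (l - 5)*(l - 1)*(l + 7)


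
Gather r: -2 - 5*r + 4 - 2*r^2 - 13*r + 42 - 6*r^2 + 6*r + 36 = -8*r^2 - 12*r + 80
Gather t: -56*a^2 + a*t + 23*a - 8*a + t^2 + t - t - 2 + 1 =-56*a^2 + a*t + 15*a + t^2 - 1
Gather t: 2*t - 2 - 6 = 2*t - 8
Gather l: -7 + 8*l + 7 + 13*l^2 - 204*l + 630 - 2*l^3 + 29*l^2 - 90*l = -2*l^3 + 42*l^2 - 286*l + 630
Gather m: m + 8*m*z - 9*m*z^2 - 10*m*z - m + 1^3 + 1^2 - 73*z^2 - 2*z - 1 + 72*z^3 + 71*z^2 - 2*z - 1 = m*(-9*z^2 - 2*z) + 72*z^3 - 2*z^2 - 4*z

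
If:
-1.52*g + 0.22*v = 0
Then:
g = 0.144736842105263*v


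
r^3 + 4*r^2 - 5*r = r*(r - 1)*(r + 5)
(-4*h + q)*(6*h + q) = -24*h^2 + 2*h*q + q^2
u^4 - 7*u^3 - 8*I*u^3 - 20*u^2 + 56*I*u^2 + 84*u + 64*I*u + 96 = (u - 8)*(u + 1)*(u - 6*I)*(u - 2*I)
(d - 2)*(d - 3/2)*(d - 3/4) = d^3 - 17*d^2/4 + 45*d/8 - 9/4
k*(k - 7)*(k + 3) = k^3 - 4*k^2 - 21*k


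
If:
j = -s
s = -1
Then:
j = 1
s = -1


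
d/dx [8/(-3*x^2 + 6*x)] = 16*(x - 1)/(3*x^2*(x - 2)^2)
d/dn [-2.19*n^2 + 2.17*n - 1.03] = 2.17 - 4.38*n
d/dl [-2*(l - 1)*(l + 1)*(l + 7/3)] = -6*l^2 - 28*l/3 + 2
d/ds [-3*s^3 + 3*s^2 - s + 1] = -9*s^2 + 6*s - 1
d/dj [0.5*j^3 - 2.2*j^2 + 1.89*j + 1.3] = 1.5*j^2 - 4.4*j + 1.89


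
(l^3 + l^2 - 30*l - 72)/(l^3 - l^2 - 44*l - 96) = (l - 6)/(l - 8)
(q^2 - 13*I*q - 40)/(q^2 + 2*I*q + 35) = (q - 8*I)/(q + 7*I)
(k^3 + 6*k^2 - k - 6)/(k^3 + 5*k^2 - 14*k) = (k^3 + 6*k^2 - k - 6)/(k*(k^2 + 5*k - 14))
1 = 1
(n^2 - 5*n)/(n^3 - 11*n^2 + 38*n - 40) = n/(n^2 - 6*n + 8)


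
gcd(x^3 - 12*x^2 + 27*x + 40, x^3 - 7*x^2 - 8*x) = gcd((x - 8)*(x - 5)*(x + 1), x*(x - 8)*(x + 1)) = x^2 - 7*x - 8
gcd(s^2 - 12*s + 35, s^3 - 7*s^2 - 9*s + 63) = s - 7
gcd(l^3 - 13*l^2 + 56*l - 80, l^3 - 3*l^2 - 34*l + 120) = l^2 - 9*l + 20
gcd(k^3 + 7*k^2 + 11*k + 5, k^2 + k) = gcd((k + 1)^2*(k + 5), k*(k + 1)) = k + 1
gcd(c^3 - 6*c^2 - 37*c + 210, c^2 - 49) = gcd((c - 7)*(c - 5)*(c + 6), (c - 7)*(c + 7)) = c - 7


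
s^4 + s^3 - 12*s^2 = s^2*(s - 3)*(s + 4)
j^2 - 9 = (j - 3)*(j + 3)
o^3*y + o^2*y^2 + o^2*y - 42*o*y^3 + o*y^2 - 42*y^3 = (o - 6*y)*(o + 7*y)*(o*y + y)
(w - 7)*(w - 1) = w^2 - 8*w + 7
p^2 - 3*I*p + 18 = (p - 6*I)*(p + 3*I)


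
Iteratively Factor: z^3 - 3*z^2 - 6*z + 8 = (z - 4)*(z^2 + z - 2) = (z - 4)*(z + 2)*(z - 1)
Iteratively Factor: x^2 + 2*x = (x)*(x + 2)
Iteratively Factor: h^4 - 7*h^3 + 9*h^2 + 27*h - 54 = (h - 3)*(h^3 - 4*h^2 - 3*h + 18) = (h - 3)^2*(h^2 - h - 6) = (h - 3)^3*(h + 2)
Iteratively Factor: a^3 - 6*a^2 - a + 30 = (a - 3)*(a^2 - 3*a - 10) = (a - 5)*(a - 3)*(a + 2)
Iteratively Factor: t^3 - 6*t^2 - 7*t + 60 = (t - 4)*(t^2 - 2*t - 15) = (t - 4)*(t + 3)*(t - 5)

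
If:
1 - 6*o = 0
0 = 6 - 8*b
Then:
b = 3/4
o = 1/6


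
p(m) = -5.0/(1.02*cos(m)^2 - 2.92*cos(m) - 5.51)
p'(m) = -5.0*(2.04*sin(m)*cos(m) - 2.92*sin(m))/(1.02*cos(m)^2 - 2.92*cos(m) - 5.51)^2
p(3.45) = 2.78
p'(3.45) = -2.27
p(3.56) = 2.51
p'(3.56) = -2.45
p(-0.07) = 0.67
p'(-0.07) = -0.01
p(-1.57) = 0.91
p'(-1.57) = -0.48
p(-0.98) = 0.73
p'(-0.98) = -0.16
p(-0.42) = 0.68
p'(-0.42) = -0.04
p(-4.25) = 1.25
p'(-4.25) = 1.07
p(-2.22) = 1.48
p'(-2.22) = -1.45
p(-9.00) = 2.50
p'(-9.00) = -2.46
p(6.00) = 0.68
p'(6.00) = -0.02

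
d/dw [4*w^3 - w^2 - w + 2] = 12*w^2 - 2*w - 1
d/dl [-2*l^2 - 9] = -4*l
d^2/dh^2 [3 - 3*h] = 0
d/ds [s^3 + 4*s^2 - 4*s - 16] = 3*s^2 + 8*s - 4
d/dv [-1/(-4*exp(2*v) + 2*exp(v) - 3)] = (2 - 8*exp(v))*exp(v)/(4*exp(2*v) - 2*exp(v) + 3)^2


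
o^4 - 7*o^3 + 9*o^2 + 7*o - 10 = (o - 5)*(o - 2)*(o - 1)*(o + 1)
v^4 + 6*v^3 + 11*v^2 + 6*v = v*(v + 1)*(v + 2)*(v + 3)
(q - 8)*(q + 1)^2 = q^3 - 6*q^2 - 15*q - 8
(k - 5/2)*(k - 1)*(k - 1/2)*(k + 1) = k^4 - 3*k^3 + k^2/4 + 3*k - 5/4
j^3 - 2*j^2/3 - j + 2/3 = (j - 1)*(j - 2/3)*(j + 1)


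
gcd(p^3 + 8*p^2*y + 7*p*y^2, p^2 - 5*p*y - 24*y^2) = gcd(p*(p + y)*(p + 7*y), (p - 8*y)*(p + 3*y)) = 1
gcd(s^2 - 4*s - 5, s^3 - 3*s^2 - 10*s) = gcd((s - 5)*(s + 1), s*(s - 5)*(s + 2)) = s - 5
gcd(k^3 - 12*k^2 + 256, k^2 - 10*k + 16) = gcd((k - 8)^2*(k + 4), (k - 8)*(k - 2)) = k - 8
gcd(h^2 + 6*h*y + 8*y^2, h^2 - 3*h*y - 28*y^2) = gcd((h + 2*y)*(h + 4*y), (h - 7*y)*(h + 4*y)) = h + 4*y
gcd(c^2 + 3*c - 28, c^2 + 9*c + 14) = c + 7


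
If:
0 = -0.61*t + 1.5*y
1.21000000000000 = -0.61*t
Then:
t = -1.98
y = -0.81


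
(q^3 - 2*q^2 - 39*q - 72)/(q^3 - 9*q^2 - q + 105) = (q^2 - 5*q - 24)/(q^2 - 12*q + 35)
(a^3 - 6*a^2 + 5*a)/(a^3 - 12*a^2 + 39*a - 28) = a*(a - 5)/(a^2 - 11*a + 28)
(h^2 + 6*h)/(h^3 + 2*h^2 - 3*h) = (h + 6)/(h^2 + 2*h - 3)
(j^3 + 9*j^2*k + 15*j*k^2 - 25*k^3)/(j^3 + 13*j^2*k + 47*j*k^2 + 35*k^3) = (j^2 + 4*j*k - 5*k^2)/(j^2 + 8*j*k + 7*k^2)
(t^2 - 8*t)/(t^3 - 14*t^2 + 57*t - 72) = t/(t^2 - 6*t + 9)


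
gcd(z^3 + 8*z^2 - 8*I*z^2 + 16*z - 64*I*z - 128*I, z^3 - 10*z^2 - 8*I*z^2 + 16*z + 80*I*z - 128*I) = z - 8*I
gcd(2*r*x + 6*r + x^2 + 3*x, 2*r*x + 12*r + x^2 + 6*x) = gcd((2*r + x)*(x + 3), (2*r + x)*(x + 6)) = 2*r + x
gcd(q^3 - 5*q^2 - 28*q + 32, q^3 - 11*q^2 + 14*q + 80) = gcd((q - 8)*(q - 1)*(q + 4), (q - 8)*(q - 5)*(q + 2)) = q - 8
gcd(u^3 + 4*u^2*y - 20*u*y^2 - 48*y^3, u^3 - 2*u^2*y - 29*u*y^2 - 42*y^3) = u + 2*y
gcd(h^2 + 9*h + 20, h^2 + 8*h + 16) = h + 4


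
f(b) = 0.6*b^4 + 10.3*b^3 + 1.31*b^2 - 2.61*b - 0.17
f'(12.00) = 8625.63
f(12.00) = 30397.15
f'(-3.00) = 202.83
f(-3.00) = -210.05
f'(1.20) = 49.18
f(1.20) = 17.63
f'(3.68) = 545.10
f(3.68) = 631.31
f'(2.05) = 153.29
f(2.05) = 99.32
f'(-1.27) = 38.99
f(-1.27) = -14.28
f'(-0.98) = 22.24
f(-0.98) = -5.49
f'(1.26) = 54.55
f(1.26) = 20.74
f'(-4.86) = 439.00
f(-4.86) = -804.16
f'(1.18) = 47.45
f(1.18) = 16.66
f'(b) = 2.4*b^3 + 30.9*b^2 + 2.62*b - 2.61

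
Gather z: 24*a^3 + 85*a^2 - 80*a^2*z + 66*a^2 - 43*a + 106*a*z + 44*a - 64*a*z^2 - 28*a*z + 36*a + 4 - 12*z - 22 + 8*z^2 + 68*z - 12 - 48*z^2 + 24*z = 24*a^3 + 151*a^2 + 37*a + z^2*(-64*a - 40) + z*(-80*a^2 + 78*a + 80) - 30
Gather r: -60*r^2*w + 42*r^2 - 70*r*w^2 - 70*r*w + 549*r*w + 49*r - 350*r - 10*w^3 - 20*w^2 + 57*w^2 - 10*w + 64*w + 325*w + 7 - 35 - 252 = r^2*(42 - 60*w) + r*(-70*w^2 + 479*w - 301) - 10*w^3 + 37*w^2 + 379*w - 280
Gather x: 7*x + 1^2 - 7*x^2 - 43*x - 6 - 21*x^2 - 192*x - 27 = -28*x^2 - 228*x - 32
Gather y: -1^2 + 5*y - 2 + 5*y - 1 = 10*y - 4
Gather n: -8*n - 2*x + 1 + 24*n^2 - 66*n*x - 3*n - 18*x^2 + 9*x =24*n^2 + n*(-66*x - 11) - 18*x^2 + 7*x + 1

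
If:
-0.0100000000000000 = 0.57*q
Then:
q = -0.02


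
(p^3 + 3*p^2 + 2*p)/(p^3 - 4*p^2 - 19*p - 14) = p/(p - 7)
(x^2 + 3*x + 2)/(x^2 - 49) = (x^2 + 3*x + 2)/(x^2 - 49)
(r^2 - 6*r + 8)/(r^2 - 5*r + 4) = (r - 2)/(r - 1)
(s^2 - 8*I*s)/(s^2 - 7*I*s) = (s - 8*I)/(s - 7*I)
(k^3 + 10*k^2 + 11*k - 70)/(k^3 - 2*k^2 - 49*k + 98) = (k + 5)/(k - 7)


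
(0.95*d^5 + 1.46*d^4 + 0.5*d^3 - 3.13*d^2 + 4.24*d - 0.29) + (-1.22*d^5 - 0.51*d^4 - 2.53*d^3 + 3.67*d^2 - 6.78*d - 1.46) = -0.27*d^5 + 0.95*d^4 - 2.03*d^3 + 0.54*d^2 - 2.54*d - 1.75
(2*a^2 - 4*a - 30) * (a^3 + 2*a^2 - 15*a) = 2*a^5 - 68*a^3 + 450*a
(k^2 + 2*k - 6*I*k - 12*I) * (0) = 0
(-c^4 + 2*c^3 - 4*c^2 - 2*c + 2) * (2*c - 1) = -2*c^5 + 5*c^4 - 10*c^3 + 6*c - 2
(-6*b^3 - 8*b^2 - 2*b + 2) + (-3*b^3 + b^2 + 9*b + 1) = -9*b^3 - 7*b^2 + 7*b + 3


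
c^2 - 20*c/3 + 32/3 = (c - 4)*(c - 8/3)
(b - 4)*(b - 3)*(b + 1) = b^3 - 6*b^2 + 5*b + 12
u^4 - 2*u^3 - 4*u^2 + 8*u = u*(u - 2)^2*(u + 2)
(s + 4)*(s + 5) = s^2 + 9*s + 20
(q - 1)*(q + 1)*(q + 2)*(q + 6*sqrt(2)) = q^4 + 2*q^3 + 6*sqrt(2)*q^3 - q^2 + 12*sqrt(2)*q^2 - 6*sqrt(2)*q - 2*q - 12*sqrt(2)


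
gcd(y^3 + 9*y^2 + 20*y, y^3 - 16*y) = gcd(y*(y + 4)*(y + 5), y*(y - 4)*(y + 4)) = y^2 + 4*y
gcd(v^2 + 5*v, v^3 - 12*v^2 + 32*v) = v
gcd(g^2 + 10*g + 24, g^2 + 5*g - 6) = g + 6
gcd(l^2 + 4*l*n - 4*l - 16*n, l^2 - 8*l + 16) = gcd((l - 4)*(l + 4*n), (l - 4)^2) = l - 4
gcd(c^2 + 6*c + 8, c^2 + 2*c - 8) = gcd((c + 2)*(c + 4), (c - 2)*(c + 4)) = c + 4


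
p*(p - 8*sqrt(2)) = p^2 - 8*sqrt(2)*p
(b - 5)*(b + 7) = b^2 + 2*b - 35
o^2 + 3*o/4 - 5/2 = (o - 5/4)*(o + 2)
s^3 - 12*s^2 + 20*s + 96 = (s - 8)*(s - 6)*(s + 2)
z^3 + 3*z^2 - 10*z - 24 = (z - 3)*(z + 2)*(z + 4)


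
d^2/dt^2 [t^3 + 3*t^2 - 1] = 6*t + 6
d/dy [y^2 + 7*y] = 2*y + 7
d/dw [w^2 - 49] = 2*w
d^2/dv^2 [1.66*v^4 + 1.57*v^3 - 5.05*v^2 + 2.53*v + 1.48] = 19.92*v^2 + 9.42*v - 10.1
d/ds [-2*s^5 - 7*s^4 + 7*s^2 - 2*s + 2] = -10*s^4 - 28*s^3 + 14*s - 2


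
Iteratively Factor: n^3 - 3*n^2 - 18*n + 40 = (n + 4)*(n^2 - 7*n + 10) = (n - 5)*(n + 4)*(n - 2)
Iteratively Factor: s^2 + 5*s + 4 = (s + 4)*(s + 1)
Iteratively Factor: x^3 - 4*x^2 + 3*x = (x - 1)*(x^2 - 3*x) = (x - 3)*(x - 1)*(x)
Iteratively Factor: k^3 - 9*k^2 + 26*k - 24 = (k - 3)*(k^2 - 6*k + 8) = (k - 3)*(k - 2)*(k - 4)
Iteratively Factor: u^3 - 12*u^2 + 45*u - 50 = (u - 2)*(u^2 - 10*u + 25) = (u - 5)*(u - 2)*(u - 5)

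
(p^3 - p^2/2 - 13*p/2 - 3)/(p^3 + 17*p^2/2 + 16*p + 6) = (p - 3)/(p + 6)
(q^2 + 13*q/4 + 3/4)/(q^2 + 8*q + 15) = (q + 1/4)/(q + 5)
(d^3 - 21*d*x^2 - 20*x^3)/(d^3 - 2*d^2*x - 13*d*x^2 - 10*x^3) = (d + 4*x)/(d + 2*x)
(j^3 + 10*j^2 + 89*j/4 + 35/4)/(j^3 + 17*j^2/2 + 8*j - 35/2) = (j + 1/2)/(j - 1)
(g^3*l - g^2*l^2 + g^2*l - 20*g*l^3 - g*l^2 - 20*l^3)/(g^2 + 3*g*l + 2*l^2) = l*(g^3 - g^2*l + g^2 - 20*g*l^2 - g*l - 20*l^2)/(g^2 + 3*g*l + 2*l^2)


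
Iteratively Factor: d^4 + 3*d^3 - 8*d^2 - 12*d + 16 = (d + 4)*(d^3 - d^2 - 4*d + 4) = (d + 2)*(d + 4)*(d^2 - 3*d + 2) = (d - 2)*(d + 2)*(d + 4)*(d - 1)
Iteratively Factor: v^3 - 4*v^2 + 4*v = (v - 2)*(v^2 - 2*v) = (v - 2)^2*(v)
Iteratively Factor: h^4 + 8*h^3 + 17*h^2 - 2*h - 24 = (h + 4)*(h^3 + 4*h^2 + h - 6) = (h - 1)*(h + 4)*(h^2 + 5*h + 6) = (h - 1)*(h + 2)*(h + 4)*(h + 3)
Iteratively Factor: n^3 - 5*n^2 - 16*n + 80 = (n - 5)*(n^2 - 16) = (n - 5)*(n - 4)*(n + 4)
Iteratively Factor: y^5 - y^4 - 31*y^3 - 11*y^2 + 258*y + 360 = (y + 3)*(y^4 - 4*y^3 - 19*y^2 + 46*y + 120) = (y + 2)*(y + 3)*(y^3 - 6*y^2 - 7*y + 60) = (y - 5)*(y + 2)*(y + 3)*(y^2 - y - 12) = (y - 5)*(y - 4)*(y + 2)*(y + 3)*(y + 3)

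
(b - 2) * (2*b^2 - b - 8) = 2*b^3 - 5*b^2 - 6*b + 16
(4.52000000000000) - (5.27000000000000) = -0.750000000000000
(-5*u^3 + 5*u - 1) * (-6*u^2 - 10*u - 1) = 30*u^5 + 50*u^4 - 25*u^3 - 44*u^2 + 5*u + 1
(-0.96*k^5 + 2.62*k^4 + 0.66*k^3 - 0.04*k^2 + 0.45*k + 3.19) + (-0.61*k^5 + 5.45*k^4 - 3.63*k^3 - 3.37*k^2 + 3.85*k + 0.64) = -1.57*k^5 + 8.07*k^4 - 2.97*k^3 - 3.41*k^2 + 4.3*k + 3.83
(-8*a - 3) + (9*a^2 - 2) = 9*a^2 - 8*a - 5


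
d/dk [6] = 0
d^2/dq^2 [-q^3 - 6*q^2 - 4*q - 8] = -6*q - 12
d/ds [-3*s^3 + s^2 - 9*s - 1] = -9*s^2 + 2*s - 9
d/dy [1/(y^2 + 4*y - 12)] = 2*(-y - 2)/(y^2 + 4*y - 12)^2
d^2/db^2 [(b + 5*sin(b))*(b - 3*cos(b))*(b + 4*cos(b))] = -5*b^2*sin(b) - b^2*cos(b) - 4*b*sin(b) - 10*b*sin(2*b) + 20*b*cos(b) + 24*b*cos(2*b) + 6*b + 25*sin(b) + 24*sin(2*b) + 135*sin(3*b) + 2*cos(b) + 10*cos(2*b)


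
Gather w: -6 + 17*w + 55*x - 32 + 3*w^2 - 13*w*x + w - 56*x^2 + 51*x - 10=3*w^2 + w*(18 - 13*x) - 56*x^2 + 106*x - 48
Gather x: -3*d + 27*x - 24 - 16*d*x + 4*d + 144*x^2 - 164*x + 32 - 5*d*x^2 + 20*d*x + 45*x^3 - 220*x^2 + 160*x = d + 45*x^3 + x^2*(-5*d - 76) + x*(4*d + 23) + 8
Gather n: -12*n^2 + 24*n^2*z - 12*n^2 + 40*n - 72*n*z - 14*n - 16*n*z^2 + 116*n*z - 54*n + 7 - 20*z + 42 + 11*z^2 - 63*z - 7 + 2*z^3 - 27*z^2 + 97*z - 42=n^2*(24*z - 24) + n*(-16*z^2 + 44*z - 28) + 2*z^3 - 16*z^2 + 14*z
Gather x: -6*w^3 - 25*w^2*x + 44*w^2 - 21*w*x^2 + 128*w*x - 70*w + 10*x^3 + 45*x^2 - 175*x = -6*w^3 + 44*w^2 - 70*w + 10*x^3 + x^2*(45 - 21*w) + x*(-25*w^2 + 128*w - 175)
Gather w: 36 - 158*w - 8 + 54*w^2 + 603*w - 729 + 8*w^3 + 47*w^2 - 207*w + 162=8*w^3 + 101*w^2 + 238*w - 539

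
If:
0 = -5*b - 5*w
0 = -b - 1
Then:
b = -1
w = 1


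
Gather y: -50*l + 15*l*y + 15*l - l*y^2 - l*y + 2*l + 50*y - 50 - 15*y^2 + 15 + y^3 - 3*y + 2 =-33*l + y^3 + y^2*(-l - 15) + y*(14*l + 47) - 33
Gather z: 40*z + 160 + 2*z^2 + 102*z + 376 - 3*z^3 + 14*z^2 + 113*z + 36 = -3*z^3 + 16*z^2 + 255*z + 572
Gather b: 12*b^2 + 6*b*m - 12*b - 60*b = 12*b^2 + b*(6*m - 72)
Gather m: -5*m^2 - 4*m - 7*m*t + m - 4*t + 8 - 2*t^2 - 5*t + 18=-5*m^2 + m*(-7*t - 3) - 2*t^2 - 9*t + 26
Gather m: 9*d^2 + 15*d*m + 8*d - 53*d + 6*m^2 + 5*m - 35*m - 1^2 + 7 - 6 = 9*d^2 - 45*d + 6*m^2 + m*(15*d - 30)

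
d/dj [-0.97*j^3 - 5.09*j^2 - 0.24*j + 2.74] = -2.91*j^2 - 10.18*j - 0.24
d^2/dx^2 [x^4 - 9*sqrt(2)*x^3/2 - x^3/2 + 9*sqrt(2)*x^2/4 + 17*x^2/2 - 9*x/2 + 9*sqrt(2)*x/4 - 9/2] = 12*x^2 - 27*sqrt(2)*x - 3*x + 9*sqrt(2)/2 + 17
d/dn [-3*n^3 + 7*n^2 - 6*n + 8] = -9*n^2 + 14*n - 6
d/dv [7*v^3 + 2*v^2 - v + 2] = 21*v^2 + 4*v - 1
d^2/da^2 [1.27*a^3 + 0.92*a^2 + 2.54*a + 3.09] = 7.62*a + 1.84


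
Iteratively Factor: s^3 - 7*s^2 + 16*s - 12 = (s - 2)*(s^2 - 5*s + 6) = (s - 2)^2*(s - 3)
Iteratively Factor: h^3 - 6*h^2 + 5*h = (h)*(h^2 - 6*h + 5) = h*(h - 1)*(h - 5)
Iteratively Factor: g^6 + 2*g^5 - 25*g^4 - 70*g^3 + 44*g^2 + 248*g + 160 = (g + 2)*(g^5 - 25*g^3 - 20*g^2 + 84*g + 80) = (g - 2)*(g + 2)*(g^4 + 2*g^3 - 21*g^2 - 62*g - 40) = (g - 2)*(g + 1)*(g + 2)*(g^3 + g^2 - 22*g - 40) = (g - 5)*(g - 2)*(g + 1)*(g + 2)*(g^2 + 6*g + 8) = (g - 5)*(g - 2)*(g + 1)*(g + 2)^2*(g + 4)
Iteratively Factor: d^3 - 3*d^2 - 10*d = (d)*(d^2 - 3*d - 10) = d*(d + 2)*(d - 5)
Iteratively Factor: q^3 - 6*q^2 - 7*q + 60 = (q + 3)*(q^2 - 9*q + 20) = (q - 4)*(q + 3)*(q - 5)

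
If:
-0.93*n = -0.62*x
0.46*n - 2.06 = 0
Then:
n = 4.48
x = 6.72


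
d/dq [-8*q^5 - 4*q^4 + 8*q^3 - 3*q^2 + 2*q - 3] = -40*q^4 - 16*q^3 + 24*q^2 - 6*q + 2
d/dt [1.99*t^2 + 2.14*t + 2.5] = 3.98*t + 2.14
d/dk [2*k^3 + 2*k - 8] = 6*k^2 + 2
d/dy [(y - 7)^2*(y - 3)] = (y - 7)*(3*y - 13)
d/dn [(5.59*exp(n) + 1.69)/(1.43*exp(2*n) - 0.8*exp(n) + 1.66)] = (-7.9937*exp(2*n) - 4.8334*exp(n) + 10.6314)*exp(n)/(2.0449*exp(4*n) - 2.288*exp(3*n) + 5.3876*exp(2*n) - 2.656*exp(n) + 2.7556)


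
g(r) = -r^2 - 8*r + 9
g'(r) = -2*r - 8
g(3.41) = -29.91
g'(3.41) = -14.82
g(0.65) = 3.38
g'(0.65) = -9.30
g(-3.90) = 24.99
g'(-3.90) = -0.20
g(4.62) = -49.30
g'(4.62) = -17.24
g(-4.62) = 24.62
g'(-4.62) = 1.24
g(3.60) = -32.76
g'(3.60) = -15.20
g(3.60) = -32.76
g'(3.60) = -15.20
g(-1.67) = 19.57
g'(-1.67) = -4.66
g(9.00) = -144.00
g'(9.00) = -26.00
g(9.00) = -144.00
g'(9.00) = -26.00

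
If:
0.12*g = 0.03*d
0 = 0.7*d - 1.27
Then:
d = 1.81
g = 0.45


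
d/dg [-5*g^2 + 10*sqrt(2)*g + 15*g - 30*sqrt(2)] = -10*g + 10*sqrt(2) + 15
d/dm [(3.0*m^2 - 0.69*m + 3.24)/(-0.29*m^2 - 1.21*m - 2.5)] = (-3.8301*m^2 - 13.1208*m + 5.6454)/(0.0841*m^4 + 0.7018*m^3 + 2.9141*m^2 + 6.05*m + 6.25)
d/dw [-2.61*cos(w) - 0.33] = 2.61*sin(w)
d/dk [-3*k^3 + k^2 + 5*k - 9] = -9*k^2 + 2*k + 5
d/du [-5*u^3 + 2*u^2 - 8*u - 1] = -15*u^2 + 4*u - 8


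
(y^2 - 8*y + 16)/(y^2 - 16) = (y - 4)/(y + 4)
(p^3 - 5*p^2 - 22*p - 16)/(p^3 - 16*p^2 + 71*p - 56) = (p^2 + 3*p + 2)/(p^2 - 8*p + 7)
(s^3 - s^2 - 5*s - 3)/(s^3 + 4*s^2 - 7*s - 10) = (s^2 - 2*s - 3)/(s^2 + 3*s - 10)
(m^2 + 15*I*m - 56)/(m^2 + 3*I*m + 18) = (m^2 + 15*I*m - 56)/(m^2 + 3*I*m + 18)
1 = 1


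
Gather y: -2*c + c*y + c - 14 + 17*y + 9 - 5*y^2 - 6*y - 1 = -c - 5*y^2 + y*(c + 11) - 6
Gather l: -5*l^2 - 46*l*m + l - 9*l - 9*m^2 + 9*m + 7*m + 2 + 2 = -5*l^2 + l*(-46*m - 8) - 9*m^2 + 16*m + 4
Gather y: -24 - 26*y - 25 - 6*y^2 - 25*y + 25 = -6*y^2 - 51*y - 24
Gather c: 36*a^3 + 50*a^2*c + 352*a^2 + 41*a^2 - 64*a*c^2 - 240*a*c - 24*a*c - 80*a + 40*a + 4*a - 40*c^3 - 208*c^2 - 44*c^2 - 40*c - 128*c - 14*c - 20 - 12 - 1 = 36*a^3 + 393*a^2 - 36*a - 40*c^3 + c^2*(-64*a - 252) + c*(50*a^2 - 264*a - 182) - 33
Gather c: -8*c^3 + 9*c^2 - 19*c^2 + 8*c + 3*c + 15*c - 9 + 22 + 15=-8*c^3 - 10*c^2 + 26*c + 28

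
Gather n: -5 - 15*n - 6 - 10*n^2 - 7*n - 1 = -10*n^2 - 22*n - 12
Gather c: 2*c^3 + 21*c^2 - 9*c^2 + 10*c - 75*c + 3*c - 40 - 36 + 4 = 2*c^3 + 12*c^2 - 62*c - 72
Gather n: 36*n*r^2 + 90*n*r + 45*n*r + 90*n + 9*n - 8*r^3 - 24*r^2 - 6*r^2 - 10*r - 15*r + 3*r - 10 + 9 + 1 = n*(36*r^2 + 135*r + 99) - 8*r^3 - 30*r^2 - 22*r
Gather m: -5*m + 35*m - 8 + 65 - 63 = 30*m - 6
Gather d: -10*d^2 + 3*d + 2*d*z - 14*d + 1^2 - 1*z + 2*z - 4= -10*d^2 + d*(2*z - 11) + z - 3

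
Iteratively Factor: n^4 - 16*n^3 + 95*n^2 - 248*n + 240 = (n - 3)*(n^3 - 13*n^2 + 56*n - 80) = (n - 4)*(n - 3)*(n^2 - 9*n + 20) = (n - 4)^2*(n - 3)*(n - 5)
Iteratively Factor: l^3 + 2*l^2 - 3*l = (l)*(l^2 + 2*l - 3) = l*(l + 3)*(l - 1)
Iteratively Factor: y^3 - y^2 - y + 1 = (y - 1)*(y^2 - 1) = (y - 1)^2*(y + 1)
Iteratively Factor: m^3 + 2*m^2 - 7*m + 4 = (m + 4)*(m^2 - 2*m + 1) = (m - 1)*(m + 4)*(m - 1)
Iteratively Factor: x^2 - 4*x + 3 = (x - 3)*(x - 1)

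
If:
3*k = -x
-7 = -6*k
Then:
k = 7/6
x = -7/2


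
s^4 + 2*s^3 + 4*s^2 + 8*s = s*(s + 2)*(s - 2*I)*(s + 2*I)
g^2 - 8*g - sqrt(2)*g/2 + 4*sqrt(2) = (g - 8)*(g - sqrt(2)/2)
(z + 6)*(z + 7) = z^2 + 13*z + 42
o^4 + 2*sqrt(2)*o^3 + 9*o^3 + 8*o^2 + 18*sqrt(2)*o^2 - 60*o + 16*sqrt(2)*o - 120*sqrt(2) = (o - 2)*(o + 5)*(o + 6)*(o + 2*sqrt(2))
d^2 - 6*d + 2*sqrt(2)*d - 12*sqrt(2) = (d - 6)*(d + 2*sqrt(2))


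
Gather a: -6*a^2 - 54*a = -6*a^2 - 54*a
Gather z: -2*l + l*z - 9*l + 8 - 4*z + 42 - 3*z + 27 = -11*l + z*(l - 7) + 77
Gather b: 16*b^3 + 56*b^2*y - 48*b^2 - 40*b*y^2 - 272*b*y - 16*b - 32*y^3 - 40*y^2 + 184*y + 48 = 16*b^3 + b^2*(56*y - 48) + b*(-40*y^2 - 272*y - 16) - 32*y^3 - 40*y^2 + 184*y + 48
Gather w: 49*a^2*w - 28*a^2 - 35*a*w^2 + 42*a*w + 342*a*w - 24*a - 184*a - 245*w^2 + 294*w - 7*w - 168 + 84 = -28*a^2 - 208*a + w^2*(-35*a - 245) + w*(49*a^2 + 384*a + 287) - 84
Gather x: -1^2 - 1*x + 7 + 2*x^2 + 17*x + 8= 2*x^2 + 16*x + 14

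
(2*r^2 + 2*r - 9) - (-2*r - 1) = 2*r^2 + 4*r - 8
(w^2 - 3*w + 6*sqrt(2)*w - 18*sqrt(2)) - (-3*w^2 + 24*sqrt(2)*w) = 4*w^2 - 18*sqrt(2)*w - 3*w - 18*sqrt(2)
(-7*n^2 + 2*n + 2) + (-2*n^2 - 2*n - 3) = -9*n^2 - 1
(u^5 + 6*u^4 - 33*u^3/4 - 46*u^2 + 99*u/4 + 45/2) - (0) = u^5 + 6*u^4 - 33*u^3/4 - 46*u^2 + 99*u/4 + 45/2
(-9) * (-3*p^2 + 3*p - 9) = 27*p^2 - 27*p + 81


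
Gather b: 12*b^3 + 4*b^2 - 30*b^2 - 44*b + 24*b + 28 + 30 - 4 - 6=12*b^3 - 26*b^2 - 20*b + 48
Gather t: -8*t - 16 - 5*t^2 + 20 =-5*t^2 - 8*t + 4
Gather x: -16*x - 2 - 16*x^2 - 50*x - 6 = -16*x^2 - 66*x - 8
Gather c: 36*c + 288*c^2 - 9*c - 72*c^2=216*c^2 + 27*c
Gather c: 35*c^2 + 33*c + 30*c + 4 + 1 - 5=35*c^2 + 63*c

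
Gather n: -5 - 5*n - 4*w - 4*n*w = n*(-4*w - 5) - 4*w - 5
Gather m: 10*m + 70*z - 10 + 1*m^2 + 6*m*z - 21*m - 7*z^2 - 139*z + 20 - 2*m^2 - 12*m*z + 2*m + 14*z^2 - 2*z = -m^2 + m*(-6*z - 9) + 7*z^2 - 71*z + 10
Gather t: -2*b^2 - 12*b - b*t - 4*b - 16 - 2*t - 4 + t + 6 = -2*b^2 - 16*b + t*(-b - 1) - 14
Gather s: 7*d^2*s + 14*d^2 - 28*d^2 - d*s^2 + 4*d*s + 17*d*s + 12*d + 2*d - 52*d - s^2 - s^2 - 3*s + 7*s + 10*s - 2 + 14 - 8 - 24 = -14*d^2 - 38*d + s^2*(-d - 2) + s*(7*d^2 + 21*d + 14) - 20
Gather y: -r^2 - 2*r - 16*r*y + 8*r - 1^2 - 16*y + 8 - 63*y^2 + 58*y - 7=-r^2 + 6*r - 63*y^2 + y*(42 - 16*r)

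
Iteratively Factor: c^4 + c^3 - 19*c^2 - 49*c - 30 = (c + 1)*(c^3 - 19*c - 30) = (c - 5)*(c + 1)*(c^2 + 5*c + 6) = (c - 5)*(c + 1)*(c + 2)*(c + 3)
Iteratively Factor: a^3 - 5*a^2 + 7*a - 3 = (a - 1)*(a^2 - 4*a + 3) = (a - 1)^2*(a - 3)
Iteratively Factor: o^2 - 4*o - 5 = (o + 1)*(o - 5)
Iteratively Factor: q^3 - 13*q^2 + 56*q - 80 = (q - 4)*(q^2 - 9*q + 20) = (q - 5)*(q - 4)*(q - 4)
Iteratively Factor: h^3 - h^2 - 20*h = (h - 5)*(h^2 + 4*h) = h*(h - 5)*(h + 4)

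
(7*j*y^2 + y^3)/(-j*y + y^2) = y*(7*j + y)/(-j + y)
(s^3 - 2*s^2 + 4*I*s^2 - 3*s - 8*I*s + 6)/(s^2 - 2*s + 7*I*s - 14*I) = (s^2 + 4*I*s - 3)/(s + 7*I)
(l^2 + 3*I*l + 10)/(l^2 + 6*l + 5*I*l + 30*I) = (l - 2*I)/(l + 6)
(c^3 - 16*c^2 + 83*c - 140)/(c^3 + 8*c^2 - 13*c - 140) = (c^2 - 12*c + 35)/(c^2 + 12*c + 35)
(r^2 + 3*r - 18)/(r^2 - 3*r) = (r + 6)/r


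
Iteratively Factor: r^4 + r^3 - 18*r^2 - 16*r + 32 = (r - 1)*(r^3 + 2*r^2 - 16*r - 32) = (r - 1)*(r + 2)*(r^2 - 16) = (r - 1)*(r + 2)*(r + 4)*(r - 4)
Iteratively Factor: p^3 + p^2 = (p)*(p^2 + p) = p*(p + 1)*(p)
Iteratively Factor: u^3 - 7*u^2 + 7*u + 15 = (u + 1)*(u^2 - 8*u + 15) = (u - 5)*(u + 1)*(u - 3)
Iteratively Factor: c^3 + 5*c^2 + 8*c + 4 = (c + 2)*(c^2 + 3*c + 2) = (c + 1)*(c + 2)*(c + 2)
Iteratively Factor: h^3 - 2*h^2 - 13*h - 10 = (h + 2)*(h^2 - 4*h - 5) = (h - 5)*(h + 2)*(h + 1)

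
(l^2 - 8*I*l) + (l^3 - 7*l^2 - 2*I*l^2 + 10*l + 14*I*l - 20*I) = l^3 - 6*l^2 - 2*I*l^2 + 10*l + 6*I*l - 20*I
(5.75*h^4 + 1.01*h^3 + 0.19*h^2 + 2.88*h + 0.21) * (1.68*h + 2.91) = 9.66*h^5 + 18.4293*h^4 + 3.2583*h^3 + 5.3913*h^2 + 8.7336*h + 0.6111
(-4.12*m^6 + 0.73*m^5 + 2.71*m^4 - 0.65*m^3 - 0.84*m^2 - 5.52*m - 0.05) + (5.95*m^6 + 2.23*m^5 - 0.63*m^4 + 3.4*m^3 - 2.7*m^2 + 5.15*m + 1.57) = 1.83*m^6 + 2.96*m^5 + 2.08*m^4 + 2.75*m^3 - 3.54*m^2 - 0.369999999999999*m + 1.52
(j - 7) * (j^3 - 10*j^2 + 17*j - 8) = j^4 - 17*j^3 + 87*j^2 - 127*j + 56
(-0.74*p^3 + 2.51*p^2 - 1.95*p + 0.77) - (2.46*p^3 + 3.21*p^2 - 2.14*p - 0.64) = -3.2*p^3 - 0.7*p^2 + 0.19*p + 1.41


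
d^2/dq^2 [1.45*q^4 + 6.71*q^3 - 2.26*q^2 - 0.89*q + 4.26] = 17.4*q^2 + 40.26*q - 4.52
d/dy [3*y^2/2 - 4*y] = 3*y - 4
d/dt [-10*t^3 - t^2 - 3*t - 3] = -30*t^2 - 2*t - 3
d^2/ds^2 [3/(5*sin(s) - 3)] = 15*(-5*sin(s)^2 - 3*sin(s) + 10)/(5*sin(s) - 3)^3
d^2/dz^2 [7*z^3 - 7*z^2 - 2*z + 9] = 42*z - 14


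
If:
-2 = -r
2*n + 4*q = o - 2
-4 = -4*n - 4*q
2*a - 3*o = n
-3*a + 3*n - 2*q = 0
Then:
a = 16/5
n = 58/25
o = 34/25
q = -33/25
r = 2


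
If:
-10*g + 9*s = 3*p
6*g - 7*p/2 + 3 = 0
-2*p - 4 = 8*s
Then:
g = -9/19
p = 6/133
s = -68/133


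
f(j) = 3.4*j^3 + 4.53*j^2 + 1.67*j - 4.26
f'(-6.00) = 314.51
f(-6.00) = -585.60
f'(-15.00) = 2160.77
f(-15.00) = -10485.06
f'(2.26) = 74.24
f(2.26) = 61.90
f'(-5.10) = 220.77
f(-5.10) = -345.97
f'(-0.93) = 2.07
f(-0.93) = -4.63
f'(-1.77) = 17.59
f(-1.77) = -11.88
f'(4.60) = 259.18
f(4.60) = 430.22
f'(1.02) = 21.52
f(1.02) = 5.76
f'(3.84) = 186.87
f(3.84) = 261.47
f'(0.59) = 10.57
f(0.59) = -1.00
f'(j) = 10.2*j^2 + 9.06*j + 1.67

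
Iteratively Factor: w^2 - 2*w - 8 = (w + 2)*(w - 4)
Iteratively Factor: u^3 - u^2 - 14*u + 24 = (u - 2)*(u^2 + u - 12) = (u - 3)*(u - 2)*(u + 4)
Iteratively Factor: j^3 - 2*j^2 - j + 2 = (j - 2)*(j^2 - 1) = (j - 2)*(j - 1)*(j + 1)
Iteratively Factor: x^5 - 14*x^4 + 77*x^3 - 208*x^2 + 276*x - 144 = (x - 3)*(x^4 - 11*x^3 + 44*x^2 - 76*x + 48) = (x - 4)*(x - 3)*(x^3 - 7*x^2 + 16*x - 12) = (x - 4)*(x - 3)*(x - 2)*(x^2 - 5*x + 6) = (x - 4)*(x - 3)^2*(x - 2)*(x - 2)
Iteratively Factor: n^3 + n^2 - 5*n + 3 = (n - 1)*(n^2 + 2*n - 3) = (n - 1)*(n + 3)*(n - 1)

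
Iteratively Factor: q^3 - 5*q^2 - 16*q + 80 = (q + 4)*(q^2 - 9*q + 20) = (q - 5)*(q + 4)*(q - 4)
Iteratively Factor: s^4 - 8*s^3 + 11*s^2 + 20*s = (s + 1)*(s^3 - 9*s^2 + 20*s) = (s - 5)*(s + 1)*(s^2 - 4*s) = s*(s - 5)*(s + 1)*(s - 4)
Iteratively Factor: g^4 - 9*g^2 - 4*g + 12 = (g - 1)*(g^3 + g^2 - 8*g - 12) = (g - 1)*(g + 2)*(g^2 - g - 6) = (g - 1)*(g + 2)^2*(g - 3)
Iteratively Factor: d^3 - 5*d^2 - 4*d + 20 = (d - 5)*(d^2 - 4) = (d - 5)*(d + 2)*(d - 2)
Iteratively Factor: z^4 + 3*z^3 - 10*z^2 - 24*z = (z + 4)*(z^3 - z^2 - 6*z) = (z - 3)*(z + 4)*(z^2 + 2*z) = (z - 3)*(z + 2)*(z + 4)*(z)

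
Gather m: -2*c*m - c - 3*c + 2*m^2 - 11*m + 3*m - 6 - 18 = -4*c + 2*m^2 + m*(-2*c - 8) - 24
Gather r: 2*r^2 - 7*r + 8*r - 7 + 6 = 2*r^2 + r - 1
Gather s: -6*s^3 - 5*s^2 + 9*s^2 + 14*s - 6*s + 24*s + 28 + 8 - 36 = -6*s^3 + 4*s^2 + 32*s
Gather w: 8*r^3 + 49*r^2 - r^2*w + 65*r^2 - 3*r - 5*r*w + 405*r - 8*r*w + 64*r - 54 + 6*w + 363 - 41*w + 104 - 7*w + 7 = 8*r^3 + 114*r^2 + 466*r + w*(-r^2 - 13*r - 42) + 420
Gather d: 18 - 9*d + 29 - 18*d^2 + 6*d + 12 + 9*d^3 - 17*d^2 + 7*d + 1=9*d^3 - 35*d^2 + 4*d + 60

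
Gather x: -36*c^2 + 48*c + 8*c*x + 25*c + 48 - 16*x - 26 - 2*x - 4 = -36*c^2 + 73*c + x*(8*c - 18) + 18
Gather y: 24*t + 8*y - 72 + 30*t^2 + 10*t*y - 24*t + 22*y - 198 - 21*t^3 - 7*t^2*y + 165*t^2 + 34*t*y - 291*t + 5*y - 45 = -21*t^3 + 195*t^2 - 291*t + y*(-7*t^2 + 44*t + 35) - 315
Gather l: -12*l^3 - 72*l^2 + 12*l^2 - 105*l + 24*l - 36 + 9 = -12*l^3 - 60*l^2 - 81*l - 27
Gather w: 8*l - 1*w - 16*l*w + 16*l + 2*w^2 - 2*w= 24*l + 2*w^2 + w*(-16*l - 3)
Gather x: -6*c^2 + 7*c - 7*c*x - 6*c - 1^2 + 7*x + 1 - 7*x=-6*c^2 - 7*c*x + c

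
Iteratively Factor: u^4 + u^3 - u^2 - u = (u + 1)*(u^3 - u) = u*(u + 1)*(u^2 - 1) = u*(u + 1)^2*(u - 1)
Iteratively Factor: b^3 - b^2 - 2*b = (b + 1)*(b^2 - 2*b) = b*(b + 1)*(b - 2)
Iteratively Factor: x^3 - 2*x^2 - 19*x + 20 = (x - 5)*(x^2 + 3*x - 4) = (x - 5)*(x + 4)*(x - 1)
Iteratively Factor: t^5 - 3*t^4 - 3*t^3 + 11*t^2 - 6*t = (t - 3)*(t^4 - 3*t^2 + 2*t) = (t - 3)*(t - 1)*(t^3 + t^2 - 2*t) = t*(t - 3)*(t - 1)*(t^2 + t - 2) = t*(t - 3)*(t - 1)*(t + 2)*(t - 1)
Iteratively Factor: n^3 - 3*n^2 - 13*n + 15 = (n - 1)*(n^2 - 2*n - 15) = (n - 1)*(n + 3)*(n - 5)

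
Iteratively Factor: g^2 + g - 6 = (g + 3)*(g - 2)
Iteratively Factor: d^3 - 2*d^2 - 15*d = (d + 3)*(d^2 - 5*d) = (d - 5)*(d + 3)*(d)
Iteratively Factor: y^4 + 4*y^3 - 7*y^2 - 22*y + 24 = (y - 2)*(y^3 + 6*y^2 + 5*y - 12) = (y - 2)*(y - 1)*(y^2 + 7*y + 12) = (y - 2)*(y - 1)*(y + 3)*(y + 4)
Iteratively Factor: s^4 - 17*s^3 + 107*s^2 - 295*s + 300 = (s - 5)*(s^3 - 12*s^2 + 47*s - 60) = (s - 5)*(s - 3)*(s^2 - 9*s + 20) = (s - 5)*(s - 4)*(s - 3)*(s - 5)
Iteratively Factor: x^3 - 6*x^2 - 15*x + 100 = (x + 4)*(x^2 - 10*x + 25) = (x - 5)*(x + 4)*(x - 5)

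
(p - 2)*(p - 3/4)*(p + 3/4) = p^3 - 2*p^2 - 9*p/16 + 9/8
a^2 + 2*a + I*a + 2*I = (a + 2)*(a + I)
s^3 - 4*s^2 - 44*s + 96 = (s - 8)*(s - 2)*(s + 6)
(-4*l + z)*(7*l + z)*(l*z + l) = -28*l^3*z - 28*l^3 + 3*l^2*z^2 + 3*l^2*z + l*z^3 + l*z^2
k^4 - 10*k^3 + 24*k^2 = k^2*(k - 6)*(k - 4)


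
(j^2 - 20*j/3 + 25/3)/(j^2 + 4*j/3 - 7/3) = (3*j^2 - 20*j + 25)/(3*j^2 + 4*j - 7)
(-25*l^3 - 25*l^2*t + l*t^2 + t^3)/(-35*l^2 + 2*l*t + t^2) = (5*l^2 + 6*l*t + t^2)/(7*l + t)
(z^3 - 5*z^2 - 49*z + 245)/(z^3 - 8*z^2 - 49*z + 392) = (z - 5)/(z - 8)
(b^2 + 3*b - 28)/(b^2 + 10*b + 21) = (b - 4)/(b + 3)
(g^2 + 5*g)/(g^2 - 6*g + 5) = g*(g + 5)/(g^2 - 6*g + 5)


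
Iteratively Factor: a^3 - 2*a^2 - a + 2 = (a + 1)*(a^2 - 3*a + 2) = (a - 1)*(a + 1)*(a - 2)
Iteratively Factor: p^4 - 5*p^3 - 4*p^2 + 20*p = (p - 5)*(p^3 - 4*p) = p*(p - 5)*(p^2 - 4) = p*(p - 5)*(p + 2)*(p - 2)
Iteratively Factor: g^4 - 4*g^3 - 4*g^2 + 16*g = (g + 2)*(g^3 - 6*g^2 + 8*g) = (g - 2)*(g + 2)*(g^2 - 4*g) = (g - 4)*(g - 2)*(g + 2)*(g)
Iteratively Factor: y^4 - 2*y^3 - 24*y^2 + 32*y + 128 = (y - 4)*(y^3 + 2*y^2 - 16*y - 32) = (y - 4)*(y + 2)*(y^2 - 16) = (y - 4)^2*(y + 2)*(y + 4)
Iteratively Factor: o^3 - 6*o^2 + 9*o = (o - 3)*(o^2 - 3*o) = o*(o - 3)*(o - 3)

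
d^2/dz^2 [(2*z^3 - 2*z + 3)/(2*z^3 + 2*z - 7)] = 8*(-12*z^5 + 60*z^4 + 4*z^3 - 54*z^2 + 105*z - 4)/(8*z^9 + 24*z^7 - 84*z^6 + 24*z^5 - 168*z^4 + 302*z^3 - 84*z^2 + 294*z - 343)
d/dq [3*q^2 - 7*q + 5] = 6*q - 7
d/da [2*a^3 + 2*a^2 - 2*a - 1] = 6*a^2 + 4*a - 2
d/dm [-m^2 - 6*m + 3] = -2*m - 6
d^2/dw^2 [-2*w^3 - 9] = -12*w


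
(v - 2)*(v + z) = v^2 + v*z - 2*v - 2*z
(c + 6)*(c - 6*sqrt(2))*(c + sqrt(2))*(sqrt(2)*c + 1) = sqrt(2)*c^4 - 9*c^3 + 6*sqrt(2)*c^3 - 54*c^2 - 17*sqrt(2)*c^2 - 102*sqrt(2)*c - 12*c - 72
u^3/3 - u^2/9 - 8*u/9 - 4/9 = (u/3 + 1/3)*(u - 2)*(u + 2/3)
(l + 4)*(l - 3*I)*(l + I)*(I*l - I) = I*l^4 + 2*l^3 + 3*I*l^3 + 6*l^2 - I*l^2 - 8*l + 9*I*l - 12*I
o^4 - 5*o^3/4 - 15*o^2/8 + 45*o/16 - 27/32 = (o - 3/2)*(o - 3/4)*(o - 1/2)*(o + 3/2)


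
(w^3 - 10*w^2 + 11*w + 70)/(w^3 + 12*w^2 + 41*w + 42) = (w^2 - 12*w + 35)/(w^2 + 10*w + 21)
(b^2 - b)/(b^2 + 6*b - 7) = b/(b + 7)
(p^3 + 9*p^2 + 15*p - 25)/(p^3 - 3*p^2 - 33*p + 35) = (p + 5)/(p - 7)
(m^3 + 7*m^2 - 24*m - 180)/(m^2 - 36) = (m^2 + m - 30)/(m - 6)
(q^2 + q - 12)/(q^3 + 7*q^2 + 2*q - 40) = (q - 3)/(q^2 + 3*q - 10)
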